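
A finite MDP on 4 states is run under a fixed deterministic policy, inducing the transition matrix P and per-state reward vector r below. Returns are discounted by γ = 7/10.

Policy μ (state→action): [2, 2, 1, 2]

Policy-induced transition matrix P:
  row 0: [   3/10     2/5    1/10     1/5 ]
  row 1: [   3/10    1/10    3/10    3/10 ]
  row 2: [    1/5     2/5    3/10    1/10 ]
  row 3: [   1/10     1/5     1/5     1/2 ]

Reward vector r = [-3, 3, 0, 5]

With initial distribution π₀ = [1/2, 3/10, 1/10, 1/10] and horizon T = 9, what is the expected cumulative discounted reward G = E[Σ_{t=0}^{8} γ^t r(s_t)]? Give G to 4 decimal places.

t=0: π = [0.5000, 0.3000, 0.1000, 0.1000], E[r] = -0.1000, γ^t·E[r] = -0.100000, running G = -0.100000
t=1: π = [0.2700, 0.2900, 0.1900, 0.2500], E[r] = 1.3100, γ^t·E[r] = 0.917000, running G = 0.817000
t=2: π = [0.2310, 0.2630, 0.2210, 0.2850], E[r] = 1.5210, γ^t·E[r] = 0.745290, running G = 1.562290
t=3: π = [0.2209, 0.2641, 0.2253, 0.2897], E[r] = 1.5781, γ^t·E[r] = 0.541288, running G = 2.103578
t=4: π = [0.2195, 0.2628, 0.2269, 0.2908], E[r] = 1.5839, γ^t·E[r] = 0.380282, running G = 2.483861
t=5: π = [0.2192, 0.2630, 0.2270, 0.2908], E[r] = 1.5857, γ^t·E[r] = 0.266506, running G = 2.750366
t=6: π = [0.2191, 0.2629, 0.2271, 0.2908], E[r] = 1.5857, γ^t·E[r] = 0.186550, running G = 2.936917
t=7: π = [0.2191, 0.2629, 0.2271, 0.2908], E[r] = 1.5857, γ^t·E[r] = 0.130588, running G = 3.067505
t=8: π = [0.2191, 0.2629, 0.2271, 0.2908], E[r] = 1.5857, γ^t·E[r] = 0.091410, running G = 3.158915

G = 3.1589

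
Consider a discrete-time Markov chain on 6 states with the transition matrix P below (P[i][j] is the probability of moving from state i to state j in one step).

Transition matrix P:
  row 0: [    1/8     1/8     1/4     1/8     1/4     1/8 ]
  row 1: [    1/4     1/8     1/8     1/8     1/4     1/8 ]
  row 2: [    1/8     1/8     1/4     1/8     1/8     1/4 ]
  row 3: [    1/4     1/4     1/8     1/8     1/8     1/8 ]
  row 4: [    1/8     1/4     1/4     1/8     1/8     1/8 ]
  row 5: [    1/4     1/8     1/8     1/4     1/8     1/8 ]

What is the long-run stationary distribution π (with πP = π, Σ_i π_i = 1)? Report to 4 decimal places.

π = [0.1821, 0.1640, 0.1929, 0.1436, 0.1683, 0.1491]

Balance equations π_j = Σ_i π_i·P[i][j]:
  π_0 = 1/8·π_0 + 1/4·π_1 + 1/8·π_2 + 1/4·π_3 + 1/8·π_4 + 1/4·π_5
  π_1 = 1/8·π_0 + 1/8·π_1 + 1/8·π_2 + 1/4·π_3 + 1/4·π_4 + 1/8·π_5
  π_2 = 1/4·π_0 + 1/8·π_1 + 1/4·π_2 + 1/8·π_3 + 1/4·π_4 + 1/8·π_5
  π_3 = 1/8·π_0 + 1/8·π_1 + 1/8·π_2 + 1/8·π_3 + 1/8·π_4 + 1/4·π_5
  π_4 = 1/4·π_0 + 1/4·π_1 + 1/8·π_2 + 1/8·π_3 + 1/8·π_4 + 1/8·π_5
  normalize: π_0 + π_1 + π_2 + π_3 + π_4 + π_5 = 1
Solving the linear system gives exactly π = [6819/37448, 6141/37448, 903/4681, 5379/37448, 6301/37448, 698/4681].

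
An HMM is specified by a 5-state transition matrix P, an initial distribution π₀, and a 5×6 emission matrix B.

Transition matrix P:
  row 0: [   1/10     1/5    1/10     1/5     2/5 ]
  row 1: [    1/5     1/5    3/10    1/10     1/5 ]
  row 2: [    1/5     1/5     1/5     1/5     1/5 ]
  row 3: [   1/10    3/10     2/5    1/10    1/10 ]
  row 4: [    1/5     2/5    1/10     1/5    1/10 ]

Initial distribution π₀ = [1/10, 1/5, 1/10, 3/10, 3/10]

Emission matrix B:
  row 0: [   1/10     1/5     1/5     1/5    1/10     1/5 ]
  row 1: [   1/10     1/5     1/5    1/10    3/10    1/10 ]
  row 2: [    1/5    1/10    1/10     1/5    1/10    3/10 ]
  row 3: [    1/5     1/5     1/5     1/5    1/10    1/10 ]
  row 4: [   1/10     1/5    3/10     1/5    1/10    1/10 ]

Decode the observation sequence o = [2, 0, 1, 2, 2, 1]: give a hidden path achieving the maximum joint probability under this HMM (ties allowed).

t=0: δ = [2.000e-02, 4.000e-02, 1.000e-02, 6.000e-02, 9.000e-02]  (obs o_0=2)
t=1: δ = [1.800e-03, 3.600e-03, 4.800e-03, 3.600e-03, 9.000e-04]  ψ = [4, 4, 3, 4, 4]  (obs o_1=0)
t=2: δ = [1.920e-04, 2.160e-04, 1.440e-04, 1.920e-04, 1.920e-04]  ψ = [2, 3, 3, 2, 2]  (obs o_2=1)
t=3: δ = [8.640e-06, 1.536e-05, 7.680e-06, 7.680e-06, 2.304e-05]  ψ = [1, 4, 3, 0, 0]  (obs o_3=2)
t=4: δ = [9.216e-07, 1.843e-06, 4.608e-07, 9.216e-07, 1.037e-06]  ψ = [4, 4, 1, 4, 0]  (obs o_4=2)
t=5: δ = [7.373e-08, 8.294e-08, 5.530e-08, 4.147e-08, 7.373e-08]  ψ = [1, 4, 1, 4, 0]  (obs o_5=1)
backtrack: best end state = 1; path = [4, 3, 1, 0, 4, 1]

path = [4, 3, 1, 0, 4, 1]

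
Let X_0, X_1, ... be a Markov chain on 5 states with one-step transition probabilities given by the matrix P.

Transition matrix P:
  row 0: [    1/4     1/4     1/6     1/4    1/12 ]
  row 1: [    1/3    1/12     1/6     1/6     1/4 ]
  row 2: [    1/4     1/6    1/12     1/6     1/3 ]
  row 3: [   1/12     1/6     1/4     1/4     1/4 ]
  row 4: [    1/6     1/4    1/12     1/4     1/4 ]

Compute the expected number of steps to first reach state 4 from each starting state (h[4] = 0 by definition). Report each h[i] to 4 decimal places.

First-step conditioning: h[4] = 0; for i ≠ 4, h[i] = 1 + Σ_k P[i][k]·h[k].
  h[0] = 1 + 1/4·h[0] + 1/4·h[1] + 1/6·h[2] + 1/4·h[3]
  h[1] = 1 + 1/3·h[0] + 1/12·h[1] + 1/6·h[2] + 1/6·h[3]
  h[2] = 1 + 1/4·h[0] + 1/6·h[1] + 1/12·h[2] + 1/6·h[3]
  h[3] = 1 + 1/12·h[0] + 1/6·h[1] + 1/4·h[2] + 1/4·h[3]
Solving the 4×4 linear system over states ≠ 4 gives exactly h = [8736/1693, 7596/1693, 6924/1693, 7224/1693, 0] (h[4] = 0 is the target).

h = [5.1601, 4.4867, 4.0898, 4.2670, 0.0000]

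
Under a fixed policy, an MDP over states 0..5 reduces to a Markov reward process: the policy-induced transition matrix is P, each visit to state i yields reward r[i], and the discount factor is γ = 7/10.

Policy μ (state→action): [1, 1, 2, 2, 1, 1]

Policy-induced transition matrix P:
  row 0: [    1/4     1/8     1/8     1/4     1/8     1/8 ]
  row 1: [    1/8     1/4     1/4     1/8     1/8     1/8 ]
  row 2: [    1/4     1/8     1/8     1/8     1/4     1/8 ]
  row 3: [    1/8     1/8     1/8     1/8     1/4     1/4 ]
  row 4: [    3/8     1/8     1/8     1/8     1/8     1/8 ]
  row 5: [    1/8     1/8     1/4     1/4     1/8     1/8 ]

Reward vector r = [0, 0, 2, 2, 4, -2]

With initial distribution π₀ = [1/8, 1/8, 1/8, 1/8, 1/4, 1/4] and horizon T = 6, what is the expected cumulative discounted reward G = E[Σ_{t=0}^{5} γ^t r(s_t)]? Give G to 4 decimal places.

t=0: π = [0.1250, 0.1250, 0.1250, 0.1250, 0.2500, 0.2500], E[r] = 1.0000, γ^t·E[r] = 1.000000, running G = 1.000000
t=1: π = [0.2188, 0.1406, 0.1719, 0.1719, 0.1563, 0.1406], E[r] = 1.0313, γ^t·E[r] = 0.721875, running G = 1.721875
t=2: π = [0.2129, 0.1426, 0.1602, 0.1699, 0.1680, 0.1465], E[r] = 1.0391, γ^t·E[r] = 0.509141, running G = 2.231016
t=3: π = [0.2136, 0.1428, 0.1611, 0.1699, 0.1663, 0.1462], E[r] = 1.0347, γ^t·E[r] = 0.354891, running G = 2.585907
t=4: π = [0.2134, 0.1429, 0.1611, 0.1700, 0.1664, 0.1462], E[r] = 1.0353, γ^t·E[r] = 0.248570, running G = 2.834477
t=5: π = [0.2134, 0.1429, 0.1611, 0.1700, 0.1664, 0.1462], E[r] = 1.0352, γ^t·E[r] = 0.173994, running G = 3.008471

G = 3.0085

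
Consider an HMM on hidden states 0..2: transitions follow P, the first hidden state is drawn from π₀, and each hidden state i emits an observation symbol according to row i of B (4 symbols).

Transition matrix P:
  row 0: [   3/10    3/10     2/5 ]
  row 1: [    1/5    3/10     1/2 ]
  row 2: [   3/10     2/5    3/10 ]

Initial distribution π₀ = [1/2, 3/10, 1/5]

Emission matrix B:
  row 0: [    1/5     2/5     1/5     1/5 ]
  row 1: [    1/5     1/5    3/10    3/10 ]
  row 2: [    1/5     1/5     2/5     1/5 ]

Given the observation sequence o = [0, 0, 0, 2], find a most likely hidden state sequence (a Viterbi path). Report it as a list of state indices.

t=0: δ = [1.000e-01, 6.000e-02, 4.000e-02]  (obs o_0=0)
t=1: δ = [6.000e-03, 6.000e-03, 8.000e-03]  ψ = [0, 0, 0]  (obs o_1=0)
t=2: δ = [4.800e-04, 6.400e-04, 6.000e-04]  ψ = [2, 2, 1]  (obs o_2=0)
t=3: δ = [3.600e-05, 7.200e-05, 1.280e-04]  ψ = [2, 2, 1]  (obs o_3=2)
backtrack: best end state = 2; path = [0, 2, 1, 2]

path = [0, 2, 1, 2]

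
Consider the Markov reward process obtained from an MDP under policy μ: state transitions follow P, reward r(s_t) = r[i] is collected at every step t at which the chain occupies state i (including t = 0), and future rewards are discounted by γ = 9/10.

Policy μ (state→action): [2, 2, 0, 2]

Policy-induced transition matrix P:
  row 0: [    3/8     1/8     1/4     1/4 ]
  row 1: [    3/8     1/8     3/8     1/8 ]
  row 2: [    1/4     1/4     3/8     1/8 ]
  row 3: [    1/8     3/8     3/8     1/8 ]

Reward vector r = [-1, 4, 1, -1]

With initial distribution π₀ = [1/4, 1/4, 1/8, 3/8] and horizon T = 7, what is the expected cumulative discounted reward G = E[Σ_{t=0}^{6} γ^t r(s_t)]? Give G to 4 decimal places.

G = 3.6475

t=0: π = [0.2500, 0.2500, 0.1250, 0.3750], E[r] = 0.5000, γ^t·E[r] = 0.500000, running G = 0.500000
t=1: π = [0.2656, 0.2344, 0.3438, 0.1563], E[r] = 0.8594, γ^t·E[r] = 0.773438, running G = 1.273438
t=2: π = [0.2930, 0.2070, 0.3418, 0.1582], E[r] = 0.7188, γ^t·E[r] = 0.582188, running G = 1.855625
t=3: π = [0.2927, 0.2073, 0.3384, 0.1616], E[r] = 0.7131, γ^t·E[r] = 0.519875, running G = 2.375500
t=4: π = [0.2923, 0.2077, 0.3384, 0.1616], E[r] = 0.7153, γ^t·E[r] = 0.469329, running G = 2.844830
t=5: π = [0.2923, 0.2077, 0.3385, 0.1615], E[r] = 0.7154, γ^t·E[r] = 0.422448, running G = 3.267278
t=6: π = [0.2923, 0.2077, 0.3385, 0.1615], E[r] = 0.7154, γ^t·E[r] = 0.380185, running G = 3.647463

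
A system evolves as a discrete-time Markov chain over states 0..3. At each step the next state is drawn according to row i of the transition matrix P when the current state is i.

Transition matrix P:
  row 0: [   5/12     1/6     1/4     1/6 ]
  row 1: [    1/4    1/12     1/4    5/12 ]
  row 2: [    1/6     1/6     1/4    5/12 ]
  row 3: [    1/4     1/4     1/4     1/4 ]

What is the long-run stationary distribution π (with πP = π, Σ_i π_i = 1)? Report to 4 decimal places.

π = [0.2750, 0.1768, 0.2500, 0.2982]

Balance equations π_j = Σ_i π_i·P[i][j]:
  π_0 = 5/12·π_0 + 1/4·π_1 + 1/6·π_2 + 1/4·π_3
  π_1 = 1/6·π_0 + 1/12·π_1 + 1/6·π_2 + 1/4·π_3
  π_2 = 1/4·π_0 + 1/4·π_1 + 1/4·π_2 + 1/4·π_3
  normalize: π_0 + π_1 + π_2 + π_3 = 1
Solving the linear system gives exactly π = [11/40, 99/560, 1/4, 167/560].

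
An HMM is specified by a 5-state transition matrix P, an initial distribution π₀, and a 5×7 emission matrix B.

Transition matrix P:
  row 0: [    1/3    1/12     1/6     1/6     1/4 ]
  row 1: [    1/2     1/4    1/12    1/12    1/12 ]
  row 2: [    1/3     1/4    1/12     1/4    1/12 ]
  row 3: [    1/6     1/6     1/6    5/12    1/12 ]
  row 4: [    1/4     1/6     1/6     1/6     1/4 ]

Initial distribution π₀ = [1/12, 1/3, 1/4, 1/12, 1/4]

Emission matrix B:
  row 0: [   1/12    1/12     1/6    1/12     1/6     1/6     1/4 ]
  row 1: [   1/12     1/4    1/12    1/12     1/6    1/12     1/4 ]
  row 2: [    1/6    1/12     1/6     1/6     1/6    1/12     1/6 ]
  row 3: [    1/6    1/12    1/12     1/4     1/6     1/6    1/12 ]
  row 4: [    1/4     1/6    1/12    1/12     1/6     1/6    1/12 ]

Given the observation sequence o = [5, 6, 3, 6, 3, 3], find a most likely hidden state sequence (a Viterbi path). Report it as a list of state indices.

path = [1, 0, 3, 3, 3, 3]

t=0: δ = [1.389e-02, 2.778e-02, 2.083e-02, 1.389e-02, 4.167e-02]  (obs o_0=5)
t=1: δ = [3.472e-03, 1.736e-03, 1.157e-03, 5.787e-04, 8.681e-04]  ψ = [1, 1, 4, 4, 4]  (obs o_1=6)
t=2: δ = [9.645e-05, 3.617e-05, 9.645e-05, 1.447e-04, 7.234e-05]  ψ = [0, 1, 0, 0, 0]  (obs o_2=3)
t=3: δ = [8.038e-06, 6.028e-06, 4.019e-06, 5.023e-06, 2.009e-06]  ψ = [0, 2, 3, 3, 0]  (obs o_3=6)
t=4: δ = [2.512e-07, 1.256e-07, 2.233e-07, 5.233e-07, 1.674e-07]  ψ = [1, 1, 0, 3, 0]  (obs o_4=3)
t=5: δ = [7.268e-09, 7.268e-09, 1.454e-08, 5.451e-08, 5.233e-09]  ψ = [3, 3, 3, 3, 0]  (obs o_5=3)
backtrack: best end state = 3; path = [1, 0, 3, 3, 3, 3]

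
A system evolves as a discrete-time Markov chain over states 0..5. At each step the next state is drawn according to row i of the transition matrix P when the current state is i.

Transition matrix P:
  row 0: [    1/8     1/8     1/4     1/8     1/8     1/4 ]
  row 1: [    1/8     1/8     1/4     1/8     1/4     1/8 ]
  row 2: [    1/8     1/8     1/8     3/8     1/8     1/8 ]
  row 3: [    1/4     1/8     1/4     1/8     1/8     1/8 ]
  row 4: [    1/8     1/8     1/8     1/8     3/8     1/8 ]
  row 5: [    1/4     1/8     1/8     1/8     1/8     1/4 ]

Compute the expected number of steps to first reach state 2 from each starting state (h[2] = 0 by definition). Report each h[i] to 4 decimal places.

First-step conditioning: h[2] = 0; for i ≠ 2, h[i] = 1 + Σ_k P[i][k]·h[k].
  h[0] = 1 + 1/8·h[0] + 1/8·h[1] + 1/8·h[3] + 1/8·h[4] + 1/4·h[5]
  h[1] = 1 + 1/8·h[0] + 1/8·h[1] + 1/8·h[3] + 1/4·h[4] + 1/8·h[5]
  h[3] = 1 + 1/4·h[0] + 1/8·h[1] + 1/8·h[3] + 1/8·h[4] + 1/8·h[5]
  h[4] = 1 + 1/8·h[0] + 1/8·h[1] + 1/8·h[3] + 3/8·h[4] + 1/8·h[5]
  h[5] = 1 + 1/4·h[0] + 1/8·h[1] + 1/8·h[3] + 1/8·h[4] + 1/4·h[5]
Solving the 5×5 linear system over states ≠ 2 gives exactly h = [1024/207, 3080/621, 0, 112/23, 3520/621, 128/23] (h[2] = 0 is the target).

h = [4.9469, 4.9597, 0.0000, 4.8696, 5.6683, 5.5652]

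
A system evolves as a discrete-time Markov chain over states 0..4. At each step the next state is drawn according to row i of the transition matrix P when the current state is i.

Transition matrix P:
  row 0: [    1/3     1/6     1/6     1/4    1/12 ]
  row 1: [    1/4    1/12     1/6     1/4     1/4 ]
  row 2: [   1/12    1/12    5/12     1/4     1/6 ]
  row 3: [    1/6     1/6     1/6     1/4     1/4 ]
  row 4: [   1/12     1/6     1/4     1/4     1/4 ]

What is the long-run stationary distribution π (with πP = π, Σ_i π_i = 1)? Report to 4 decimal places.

Balance equations π_j = Σ_i π_i·P[i][j]:
  π_0 = 1/3·π_0 + 1/4·π_1 + 1/12·π_2 + 1/6·π_3 + 1/12·π_4
  π_1 = 1/6·π_0 + 1/12·π_1 + 1/12·π_2 + 1/6·π_3 + 1/6·π_4
  π_2 = 1/6·π_0 + 1/6·π_1 + 5/12·π_2 + 1/6·π_3 + 1/4·π_4
  π_3 = 1/4·π_0 + 1/4·π_1 + 1/4·π_2 + 1/4·π_3 + 1/4·π_4
  normalize: π_0 + π_1 + π_2 + π_3 + π_4 = 1
Solving the linear system gives exactly π = [783/4636, 313/2318, 567/2318, 1/4, 467/2318].

π = [0.1689, 0.1350, 0.2446, 0.2500, 0.2015]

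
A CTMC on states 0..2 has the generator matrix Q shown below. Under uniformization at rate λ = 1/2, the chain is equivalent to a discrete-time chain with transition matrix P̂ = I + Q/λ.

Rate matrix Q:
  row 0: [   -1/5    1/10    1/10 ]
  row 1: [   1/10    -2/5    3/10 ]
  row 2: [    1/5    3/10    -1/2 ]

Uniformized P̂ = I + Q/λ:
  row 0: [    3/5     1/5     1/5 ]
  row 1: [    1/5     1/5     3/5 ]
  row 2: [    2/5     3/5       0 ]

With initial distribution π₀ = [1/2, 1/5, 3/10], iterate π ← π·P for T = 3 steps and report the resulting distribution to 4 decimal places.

π = [0.4280, 0.3136, 0.2584]

t=0: π = [0.5000, 0.2000, 0.3000]
t=1: π = [0.4600, 0.3200, 0.2200]
t=2: π = [0.4280, 0.2880, 0.2840]
t=3: π = [0.4280, 0.3136, 0.2584]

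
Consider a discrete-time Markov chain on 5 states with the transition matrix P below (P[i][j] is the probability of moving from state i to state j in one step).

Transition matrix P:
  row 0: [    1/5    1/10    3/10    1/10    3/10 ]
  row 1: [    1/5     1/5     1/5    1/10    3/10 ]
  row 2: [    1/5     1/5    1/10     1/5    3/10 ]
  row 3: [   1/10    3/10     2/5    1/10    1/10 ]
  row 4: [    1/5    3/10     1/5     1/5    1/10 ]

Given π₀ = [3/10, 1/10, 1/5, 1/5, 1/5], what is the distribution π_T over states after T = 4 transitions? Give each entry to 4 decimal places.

π = [0.1855, 0.2185, 0.2249, 0.1451, 0.2260]

t=0: π = [0.3000, 0.1000, 0.2000, 0.2000, 0.2000]
t=1: π = [0.1800, 0.2100, 0.2500, 0.1400, 0.2200]
t=2: π = [0.1860, 0.2180, 0.2210, 0.1470, 0.2280]
t=3: π = [0.1853, 0.2189, 0.2259, 0.1449, 0.2250]
t=4: π = [0.1855, 0.2185, 0.2249, 0.1451, 0.2260]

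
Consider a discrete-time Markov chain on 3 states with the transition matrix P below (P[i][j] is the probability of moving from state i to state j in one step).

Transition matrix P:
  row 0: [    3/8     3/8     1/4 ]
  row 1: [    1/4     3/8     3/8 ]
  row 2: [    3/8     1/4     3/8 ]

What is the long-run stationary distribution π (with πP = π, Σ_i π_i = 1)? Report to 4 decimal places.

Balance equations π_j = Σ_i π_i·P[i][j]:
  π_0 = 3/8·π_0 + 1/4·π_1 + 3/8·π_2
  π_1 = 3/8·π_0 + 3/8·π_1 + 1/4·π_2
  normalize: π_0 + π_1 + π_2 = 1
Solving the linear system gives exactly π = [1/3, 1/3, 1/3].

π = [0.3333, 0.3333, 0.3333]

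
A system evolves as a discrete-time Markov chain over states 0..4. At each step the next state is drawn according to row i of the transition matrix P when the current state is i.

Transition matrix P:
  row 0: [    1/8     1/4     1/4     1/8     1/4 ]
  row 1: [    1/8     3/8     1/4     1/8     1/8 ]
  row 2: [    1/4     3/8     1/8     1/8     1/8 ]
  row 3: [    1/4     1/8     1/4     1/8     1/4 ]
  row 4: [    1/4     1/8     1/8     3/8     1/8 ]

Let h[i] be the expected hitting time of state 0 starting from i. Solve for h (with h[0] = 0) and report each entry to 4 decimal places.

First-step conditioning: h[0] = 0; for i ≠ 0, h[i] = 1 + Σ_k P[i][k]·h[k].
  h[1] = 1 + 3/8·h[1] + 1/4·h[2] + 1/8·h[3] + 1/8·h[4]
  h[2] = 1 + 3/8·h[1] + 1/8·h[2] + 1/8·h[3] + 1/8·h[4]
  h[3] = 1 + 1/8·h[1] + 1/4·h[2] + 1/8·h[3] + 1/4·h[4]
  h[4] = 1 + 1/8·h[1] + 1/8·h[2] + 3/8·h[3] + 1/8·h[4]
Solving the 4×4 linear system over states ≠ 0 gives exactly h = [0, 1116/211, 992/211, 956/211, 952/211] (h[0] = 0 is the target).

h = [0.0000, 5.2891, 4.7014, 4.5308, 4.5118]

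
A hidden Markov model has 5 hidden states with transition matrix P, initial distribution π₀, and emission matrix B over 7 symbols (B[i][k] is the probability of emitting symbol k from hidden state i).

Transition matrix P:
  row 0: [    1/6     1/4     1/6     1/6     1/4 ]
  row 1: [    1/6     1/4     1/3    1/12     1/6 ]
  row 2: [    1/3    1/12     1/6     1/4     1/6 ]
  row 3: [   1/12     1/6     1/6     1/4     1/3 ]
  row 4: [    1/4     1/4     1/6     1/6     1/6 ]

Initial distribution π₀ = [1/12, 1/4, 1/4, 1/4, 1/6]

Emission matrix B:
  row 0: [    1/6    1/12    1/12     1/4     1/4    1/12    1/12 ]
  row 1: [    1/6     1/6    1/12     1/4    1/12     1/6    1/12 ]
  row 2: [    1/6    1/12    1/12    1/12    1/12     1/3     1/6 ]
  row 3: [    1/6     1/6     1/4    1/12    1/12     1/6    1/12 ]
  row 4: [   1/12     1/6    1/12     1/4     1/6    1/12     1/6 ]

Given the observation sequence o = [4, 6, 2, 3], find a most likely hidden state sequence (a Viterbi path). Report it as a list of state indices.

path = [1, 2, 3, 4]

t=0: δ = [2.083e-02, 2.083e-02, 2.083e-02, 2.083e-02, 2.778e-02]  (obs o_0=4)
t=1: δ = [5.787e-04, 5.787e-04, 1.157e-03, 4.340e-04, 1.157e-03]  ψ = [2, 4, 1, 2, 3]  (obs o_1=6)
t=2: δ = [3.215e-05, 2.411e-05, 1.608e-05, 7.234e-05, 1.608e-05]  ψ = [2, 4, 1, 2, 2]  (obs o_2=2)
t=3: δ = [1.507e-06, 3.014e-06, 1.005e-06, 1.507e-06, 6.028e-06]  ψ = [3, 3, 3, 3, 3]  (obs o_3=3)
backtrack: best end state = 4; path = [1, 2, 3, 4]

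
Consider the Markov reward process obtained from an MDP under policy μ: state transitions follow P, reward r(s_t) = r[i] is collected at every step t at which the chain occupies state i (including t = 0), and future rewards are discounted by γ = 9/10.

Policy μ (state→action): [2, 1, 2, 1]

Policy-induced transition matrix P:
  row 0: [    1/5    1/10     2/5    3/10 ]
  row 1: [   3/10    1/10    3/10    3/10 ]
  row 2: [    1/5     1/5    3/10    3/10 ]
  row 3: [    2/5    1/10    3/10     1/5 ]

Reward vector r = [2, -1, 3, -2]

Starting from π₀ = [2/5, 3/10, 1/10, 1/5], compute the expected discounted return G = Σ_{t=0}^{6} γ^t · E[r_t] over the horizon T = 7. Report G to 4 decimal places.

G = 3.9792

t=0: π = [0.4000, 0.3000, 0.1000, 0.2000], E[r] = 0.4000, γ^t·E[r] = 0.400000, running G = 0.400000
t=1: π = [0.2700, 0.1100, 0.3400, 0.2800], E[r] = 0.8900, γ^t·E[r] = 0.801000, running G = 1.201000
t=2: π = [0.2670, 0.1340, 0.3270, 0.2720], E[r] = 0.8370, γ^t·E[r] = 0.677970, running G = 1.878970
t=3: π = [0.2678, 0.1327, 0.3267, 0.2728], E[r] = 0.8374, γ^t·E[r] = 0.610465, running G = 2.489435
t=4: π = [0.2678, 0.1327, 0.3268, 0.2727], E[r] = 0.8379, γ^t·E[r] = 0.549740, running G = 3.039174
t=5: π = [0.2678, 0.1327, 0.3268, 0.2727], E[r] = 0.8378, γ^t·E[r] = 0.494734, running G = 3.533909
t=6: π = [0.2678, 0.1327, 0.3268, 0.2727], E[r] = 0.8378, γ^t·E[r] = 0.445261, running G = 3.979170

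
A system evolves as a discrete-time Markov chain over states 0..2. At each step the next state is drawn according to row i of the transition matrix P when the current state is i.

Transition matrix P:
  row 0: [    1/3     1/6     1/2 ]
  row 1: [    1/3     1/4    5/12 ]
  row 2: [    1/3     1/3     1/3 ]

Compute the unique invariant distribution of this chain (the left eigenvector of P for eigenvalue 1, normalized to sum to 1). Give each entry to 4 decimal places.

Balance equations π_j = Σ_i π_i·P[i][j]:
  π_0 = 1/3·π_0 + 1/3·π_1 + 1/3·π_2
  π_1 = 1/6·π_0 + 1/4·π_1 + 1/3·π_2
  normalize: π_0 + π_1 + π_2 = 1
Solving the linear system gives exactly π = [1/3, 10/39, 16/39].

π = [0.3333, 0.2564, 0.4103]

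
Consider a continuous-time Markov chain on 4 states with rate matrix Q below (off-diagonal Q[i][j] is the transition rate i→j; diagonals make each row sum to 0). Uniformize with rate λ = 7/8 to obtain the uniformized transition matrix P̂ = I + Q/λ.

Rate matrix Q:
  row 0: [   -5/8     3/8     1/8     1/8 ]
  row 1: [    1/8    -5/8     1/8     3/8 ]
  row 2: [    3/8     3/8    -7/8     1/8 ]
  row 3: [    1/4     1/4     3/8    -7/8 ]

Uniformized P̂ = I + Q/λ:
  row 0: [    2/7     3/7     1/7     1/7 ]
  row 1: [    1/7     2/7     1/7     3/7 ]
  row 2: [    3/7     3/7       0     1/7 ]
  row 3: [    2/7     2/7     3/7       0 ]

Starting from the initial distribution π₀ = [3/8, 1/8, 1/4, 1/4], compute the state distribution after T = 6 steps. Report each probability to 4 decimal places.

t=0: π = [0.3750, 0.1250, 0.2500, 0.2500]
t=1: π = [0.3036, 0.3750, 0.1786, 0.1429]
t=2: π = [0.2577, 0.3546, 0.1582, 0.2296]
t=3: π = [0.2577, 0.3451, 0.1859, 0.2114]
t=4: π = [0.2630, 0.3491, 0.1767, 0.2113]
t=5: π = [0.2611, 0.3485, 0.1780, 0.2124]
t=6: π = [0.2614, 0.3484, 0.1781, 0.2121]

π = [0.2614, 0.3484, 0.1781, 0.2121]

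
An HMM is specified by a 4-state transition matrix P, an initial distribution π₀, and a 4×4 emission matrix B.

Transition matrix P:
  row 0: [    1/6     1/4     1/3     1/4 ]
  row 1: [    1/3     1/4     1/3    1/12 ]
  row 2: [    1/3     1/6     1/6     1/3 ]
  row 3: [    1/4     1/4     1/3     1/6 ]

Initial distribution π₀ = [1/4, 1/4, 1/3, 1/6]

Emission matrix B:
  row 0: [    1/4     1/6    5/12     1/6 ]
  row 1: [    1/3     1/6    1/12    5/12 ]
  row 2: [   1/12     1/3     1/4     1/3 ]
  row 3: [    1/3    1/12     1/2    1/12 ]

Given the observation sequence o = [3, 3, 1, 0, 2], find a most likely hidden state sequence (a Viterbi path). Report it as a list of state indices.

path = [1, 1, 2, 3, 0]

t=0: δ = [4.167e-02, 1.042e-01, 1.111e-01, 1.389e-02]  (obs o_0=3)
t=1: δ = [6.173e-03, 1.085e-02, 1.157e-02, 3.086e-03]  ψ = [2, 1, 1, 2]  (obs o_1=3)
t=2: δ = [6.430e-04, 4.521e-04, 1.206e-03, 3.215e-04]  ψ = [2, 1, 1, 2]  (obs o_2=1)
t=3: δ = [1.005e-04, 6.698e-05, 1.786e-05, 1.340e-04]  ψ = [2, 2, 0, 2]  (obs o_3=0)
t=4: δ = [1.395e-05, 2.791e-06, 1.116e-05, 1.256e-05]  ψ = [3, 3, 3, 0]  (obs o_4=2)
backtrack: best end state = 0; path = [1, 1, 2, 3, 0]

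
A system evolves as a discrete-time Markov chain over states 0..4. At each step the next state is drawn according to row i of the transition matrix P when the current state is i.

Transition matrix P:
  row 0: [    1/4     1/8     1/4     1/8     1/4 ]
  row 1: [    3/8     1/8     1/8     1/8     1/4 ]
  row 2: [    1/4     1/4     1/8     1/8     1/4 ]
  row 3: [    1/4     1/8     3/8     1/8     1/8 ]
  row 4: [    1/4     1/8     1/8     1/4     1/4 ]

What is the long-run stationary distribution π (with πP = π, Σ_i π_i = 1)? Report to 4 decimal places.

Balance equations π_j = Σ_i π_i·P[i][j]:
  π_0 = 1/4·π_0 + 3/8·π_1 + 1/4·π_2 + 1/4·π_3 + 1/4·π_4
  π_1 = 1/8·π_0 + 1/8·π_1 + 1/4·π_2 + 1/8·π_3 + 1/8·π_4
  π_2 = 1/4·π_0 + 1/8·π_1 + 1/8·π_2 + 3/8·π_3 + 1/8·π_4
  π_3 = 1/8·π_0 + 1/8·π_1 + 1/8·π_2 + 1/8·π_3 + 1/4·π_4
  normalize: π_0 + π_1 + π_2 + π_3 + π_4 = 1
Solving the linear system gives exactly π = [255/949, 142/949, 187/949, 2/13, 3/13].

π = [0.2687, 0.1496, 0.1970, 0.1538, 0.2308]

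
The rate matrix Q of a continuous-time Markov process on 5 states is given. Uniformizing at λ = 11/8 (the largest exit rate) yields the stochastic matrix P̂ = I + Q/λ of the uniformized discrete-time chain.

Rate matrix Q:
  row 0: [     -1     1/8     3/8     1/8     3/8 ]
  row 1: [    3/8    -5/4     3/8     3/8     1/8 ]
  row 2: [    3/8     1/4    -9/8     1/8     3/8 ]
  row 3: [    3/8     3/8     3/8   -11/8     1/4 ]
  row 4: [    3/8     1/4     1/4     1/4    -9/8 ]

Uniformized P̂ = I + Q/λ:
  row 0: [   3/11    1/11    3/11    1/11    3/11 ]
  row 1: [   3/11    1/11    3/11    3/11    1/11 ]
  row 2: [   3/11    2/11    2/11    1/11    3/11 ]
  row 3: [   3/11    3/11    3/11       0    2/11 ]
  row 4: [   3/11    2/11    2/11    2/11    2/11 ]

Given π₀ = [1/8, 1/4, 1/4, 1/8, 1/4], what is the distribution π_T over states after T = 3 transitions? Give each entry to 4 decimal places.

π = [0.2727, 0.1541, 0.2321, 0.1273, 0.2137]

t=0: π = [0.1250, 0.2500, 0.2500, 0.1250, 0.2500]
t=1: π = [0.2727, 0.1591, 0.2273, 0.1477, 0.1932]
t=2: π = [0.2727, 0.1560, 0.2345, 0.1240, 0.2128]
t=3: π = [0.2727, 0.1541, 0.2321, 0.1273, 0.2137]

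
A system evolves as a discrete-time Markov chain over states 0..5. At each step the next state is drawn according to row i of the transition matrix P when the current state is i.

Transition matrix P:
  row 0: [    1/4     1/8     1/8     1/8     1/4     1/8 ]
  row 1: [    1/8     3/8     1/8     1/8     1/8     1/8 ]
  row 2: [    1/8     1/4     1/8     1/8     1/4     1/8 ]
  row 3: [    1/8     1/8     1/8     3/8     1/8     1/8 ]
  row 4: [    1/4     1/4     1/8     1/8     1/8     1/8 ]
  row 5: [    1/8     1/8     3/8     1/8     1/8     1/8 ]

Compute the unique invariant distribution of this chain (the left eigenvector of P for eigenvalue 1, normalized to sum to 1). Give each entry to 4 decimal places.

Balance equations π_j = Σ_i π_i·P[i][j]:
  π_0 = 1/4·π_0 + 1/8·π_1 + 1/8·π_2 + 1/8·π_3 + 1/4·π_4 + 1/8·π_5
  π_1 = 1/8·π_0 + 3/8·π_1 + 1/4·π_2 + 1/8·π_3 + 1/4·π_4 + 1/8·π_5
  π_2 = 1/8·π_0 + 1/8·π_1 + 1/8·π_2 + 1/8·π_3 + 1/8·π_4 + 3/8·π_5
  π_3 = 1/8·π_0 + 1/8·π_1 + 1/8·π_2 + 3/8·π_3 + 1/8·π_4 + 1/8·π_5
  π_4 = 1/4·π_0 + 1/8·π_1 + 1/4·π_2 + 1/8·π_3 + 1/8·π_4 + 1/8·π_5
  normalize: π_0 + π_1 + π_2 + π_3 + π_4 + π_5 = 1
Solving the linear system gives exactly π = [293/1760, 1163/5280, 5/32, 1/6, 291/1760, 1/8].

π = [0.1665, 0.2203, 0.1563, 0.1667, 0.1653, 0.1250]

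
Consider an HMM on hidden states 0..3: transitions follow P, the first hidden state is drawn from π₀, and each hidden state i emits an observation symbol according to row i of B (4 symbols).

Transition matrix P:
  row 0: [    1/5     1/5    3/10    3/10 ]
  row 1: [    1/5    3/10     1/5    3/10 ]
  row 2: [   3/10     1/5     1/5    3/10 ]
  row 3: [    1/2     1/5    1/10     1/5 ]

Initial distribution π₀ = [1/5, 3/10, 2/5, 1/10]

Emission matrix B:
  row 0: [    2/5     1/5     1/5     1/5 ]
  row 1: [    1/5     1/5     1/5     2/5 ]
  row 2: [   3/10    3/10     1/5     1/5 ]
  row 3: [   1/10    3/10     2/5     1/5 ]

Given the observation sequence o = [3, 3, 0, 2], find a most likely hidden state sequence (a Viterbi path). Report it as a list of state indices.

path = [1, 3, 0, 3]

t=0: δ = [4.000e-02, 1.200e-01, 8.000e-02, 2.000e-02]  (obs o_0=3)
t=1: δ = [4.800e-03, 1.440e-02, 4.800e-03, 7.200e-03]  ψ = [1, 1, 1, 1]  (obs o_1=3)
t=2: δ = [1.440e-03, 8.640e-04, 8.640e-04, 4.320e-04]  ψ = [3, 1, 1, 1]  (obs o_2=0)
t=3: δ = [5.760e-05, 5.760e-05, 8.640e-05, 1.728e-04]  ψ = [0, 0, 0, 0]  (obs o_3=2)
backtrack: best end state = 3; path = [1, 3, 0, 3]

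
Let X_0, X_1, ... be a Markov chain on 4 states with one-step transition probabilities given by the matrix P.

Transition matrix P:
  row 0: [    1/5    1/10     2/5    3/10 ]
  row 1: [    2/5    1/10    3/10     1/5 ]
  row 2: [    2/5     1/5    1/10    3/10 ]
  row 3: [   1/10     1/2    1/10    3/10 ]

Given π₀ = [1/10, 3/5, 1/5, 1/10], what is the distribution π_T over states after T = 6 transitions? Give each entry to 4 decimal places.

t=0: π = [0.1000, 0.6000, 0.2000, 0.1000]
t=1: π = [0.3500, 0.1600, 0.2500, 0.2400]
t=2: π = [0.2580, 0.2210, 0.2370, 0.2840]
t=3: π = [0.2632, 0.2373, 0.2216, 0.2779]
t=4: π = [0.2640, 0.2333, 0.2264, 0.2763]
t=5: π = [0.2643, 0.2332, 0.2259, 0.2767]
t=6: π = [0.2641, 0.2333, 0.2259, 0.2767]

π = [0.2641, 0.2333, 0.2259, 0.2767]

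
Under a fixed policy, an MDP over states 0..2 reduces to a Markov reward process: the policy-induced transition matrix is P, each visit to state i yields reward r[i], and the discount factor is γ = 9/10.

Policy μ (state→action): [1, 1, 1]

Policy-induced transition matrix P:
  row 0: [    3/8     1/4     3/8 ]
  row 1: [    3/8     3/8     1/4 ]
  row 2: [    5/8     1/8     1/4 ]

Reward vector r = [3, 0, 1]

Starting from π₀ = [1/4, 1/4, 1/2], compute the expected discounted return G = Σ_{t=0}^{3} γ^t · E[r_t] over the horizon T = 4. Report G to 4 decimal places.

G = 5.4022

t=0: π = [0.2500, 0.2500, 0.5000], E[r] = 1.2500, γ^t·E[r] = 1.250000, running G = 1.250000
t=1: π = [0.5000, 0.2188, 0.2813], E[r] = 1.7813, γ^t·E[r] = 1.603125, running G = 2.853125
t=2: π = [0.4453, 0.2422, 0.3125], E[r] = 1.6484, γ^t·E[r] = 1.335234, running G = 4.188359
t=3: π = [0.4531, 0.2412, 0.3057], E[r] = 1.6650, γ^t·E[r] = 1.213813, running G = 5.402173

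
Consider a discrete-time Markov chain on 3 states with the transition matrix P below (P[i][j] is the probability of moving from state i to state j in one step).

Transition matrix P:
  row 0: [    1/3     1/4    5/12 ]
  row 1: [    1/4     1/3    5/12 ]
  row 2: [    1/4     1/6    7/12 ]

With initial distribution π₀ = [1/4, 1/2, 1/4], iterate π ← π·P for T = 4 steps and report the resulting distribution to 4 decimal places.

π = [0.2727, 0.2275, 0.4998]

t=0: π = [0.2500, 0.5000, 0.2500]
t=1: π = [0.2708, 0.2708, 0.4583]
t=2: π = [0.2726, 0.2344, 0.4931]
t=3: π = [0.2727, 0.2284, 0.4988]
t=4: π = [0.2727, 0.2275, 0.4998]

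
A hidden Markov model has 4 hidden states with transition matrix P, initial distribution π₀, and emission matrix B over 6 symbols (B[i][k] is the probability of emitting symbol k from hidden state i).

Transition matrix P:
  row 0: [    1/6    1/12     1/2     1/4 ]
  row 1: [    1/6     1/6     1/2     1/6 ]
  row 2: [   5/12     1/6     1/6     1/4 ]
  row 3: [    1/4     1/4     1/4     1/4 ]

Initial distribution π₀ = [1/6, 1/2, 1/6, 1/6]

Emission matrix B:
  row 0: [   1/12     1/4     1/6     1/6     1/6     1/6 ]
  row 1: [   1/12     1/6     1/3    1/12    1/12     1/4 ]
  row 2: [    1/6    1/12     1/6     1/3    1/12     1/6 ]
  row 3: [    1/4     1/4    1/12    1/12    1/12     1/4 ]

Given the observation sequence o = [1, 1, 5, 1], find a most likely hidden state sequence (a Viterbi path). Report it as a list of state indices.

t=0: δ = [4.167e-02, 8.333e-02, 1.389e-02, 4.167e-02]  (obs o_0=1)
t=1: δ = [3.472e-03, 2.315e-03, 3.472e-03, 3.472e-03]  ψ = [1, 1, 1, 1]  (obs o_1=1)
t=2: δ = [2.411e-04, 2.170e-04, 2.894e-04, 2.170e-04]  ψ = [2, 3, 0, 0]  (obs o_2=5)
t=3: δ = [3.014e-05, 9.042e-06, 1.005e-05, 1.808e-05]  ψ = [2, 3, 0, 2]  (obs o_3=1)
backtrack: best end state = 0; path = [1, 0, 2, 0]

path = [1, 0, 2, 0]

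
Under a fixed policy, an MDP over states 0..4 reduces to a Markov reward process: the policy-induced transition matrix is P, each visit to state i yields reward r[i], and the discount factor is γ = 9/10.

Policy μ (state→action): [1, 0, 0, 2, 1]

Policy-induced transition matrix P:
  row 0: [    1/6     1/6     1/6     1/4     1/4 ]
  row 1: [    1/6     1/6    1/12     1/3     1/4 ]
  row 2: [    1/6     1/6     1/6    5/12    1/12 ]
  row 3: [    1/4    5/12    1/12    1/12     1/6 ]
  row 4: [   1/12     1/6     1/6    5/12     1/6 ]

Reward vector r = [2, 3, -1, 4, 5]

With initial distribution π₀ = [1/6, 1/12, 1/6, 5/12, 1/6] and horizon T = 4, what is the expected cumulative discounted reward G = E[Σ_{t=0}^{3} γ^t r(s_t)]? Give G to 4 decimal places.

G = 10.1365

t=0: π = [0.1667, 0.0833, 0.1667, 0.4167, 0.1667], E[r] = 2.9167, γ^t·E[r] = 2.916667, running G = 2.916667
t=1: π = [0.1875, 0.2708, 0.1250, 0.2431, 0.1736], E[r] = 2.9028, γ^t·E[r] = 2.612500, running G = 5.529167
t=2: π = [0.1725, 0.2274, 0.1238, 0.2818, 0.1944], E[r] = 3.0029, γ^t·E[r] = 2.432344, running G = 7.961510
t=3: π = [0.1739, 0.2371, 0.1242, 0.2750, 0.1897], E[r] = 2.9835, γ^t·E[r] = 2.174977, running G = 10.136487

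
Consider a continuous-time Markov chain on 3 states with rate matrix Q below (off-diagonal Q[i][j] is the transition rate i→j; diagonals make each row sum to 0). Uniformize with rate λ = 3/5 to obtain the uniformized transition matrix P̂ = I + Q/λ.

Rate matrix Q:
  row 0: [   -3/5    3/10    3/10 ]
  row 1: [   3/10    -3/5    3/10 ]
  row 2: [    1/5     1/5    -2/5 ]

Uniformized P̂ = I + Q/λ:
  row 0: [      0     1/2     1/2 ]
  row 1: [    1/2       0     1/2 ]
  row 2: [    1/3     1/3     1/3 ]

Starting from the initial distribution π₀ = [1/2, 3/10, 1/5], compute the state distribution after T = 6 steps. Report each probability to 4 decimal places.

π = [0.2873, 0.2842, 0.4286]

t=0: π = [0.5000, 0.3000, 0.2000]
t=1: π = [0.2167, 0.3167, 0.4667]
t=2: π = [0.3139, 0.2639, 0.4222]
t=3: π = [0.2727, 0.2977, 0.4296]
t=4: π = [0.2921, 0.2796, 0.4284]
t=5: π = [0.2826, 0.2888, 0.4286]
t=6: π = [0.2873, 0.2842, 0.4286]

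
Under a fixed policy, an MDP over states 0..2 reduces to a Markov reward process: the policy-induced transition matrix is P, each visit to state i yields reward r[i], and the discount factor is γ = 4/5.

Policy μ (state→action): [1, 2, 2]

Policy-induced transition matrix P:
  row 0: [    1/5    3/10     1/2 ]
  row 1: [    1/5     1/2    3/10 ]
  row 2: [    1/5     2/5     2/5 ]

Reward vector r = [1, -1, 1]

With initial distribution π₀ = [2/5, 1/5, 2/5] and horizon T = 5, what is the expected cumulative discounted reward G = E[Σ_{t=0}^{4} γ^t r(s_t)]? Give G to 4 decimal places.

t=0: π = [0.4000, 0.2000, 0.4000], E[r] = 0.6000, γ^t·E[r] = 0.600000, running G = 0.600000
t=1: π = [0.2000, 0.3800, 0.4200], E[r] = 0.2400, γ^t·E[r] = 0.192000, running G = 0.792000
t=2: π = [0.2000, 0.4180, 0.3820], E[r] = 0.1640, γ^t·E[r] = 0.104960, running G = 0.896960
t=3: π = [0.2000, 0.4218, 0.3782], E[r] = 0.1564, γ^t·E[r] = 0.080077, running G = 0.977037
t=4: π = [0.2000, 0.4222, 0.3778], E[r] = 0.1556, γ^t·E[r] = 0.063750, running G = 1.040787

G = 1.0408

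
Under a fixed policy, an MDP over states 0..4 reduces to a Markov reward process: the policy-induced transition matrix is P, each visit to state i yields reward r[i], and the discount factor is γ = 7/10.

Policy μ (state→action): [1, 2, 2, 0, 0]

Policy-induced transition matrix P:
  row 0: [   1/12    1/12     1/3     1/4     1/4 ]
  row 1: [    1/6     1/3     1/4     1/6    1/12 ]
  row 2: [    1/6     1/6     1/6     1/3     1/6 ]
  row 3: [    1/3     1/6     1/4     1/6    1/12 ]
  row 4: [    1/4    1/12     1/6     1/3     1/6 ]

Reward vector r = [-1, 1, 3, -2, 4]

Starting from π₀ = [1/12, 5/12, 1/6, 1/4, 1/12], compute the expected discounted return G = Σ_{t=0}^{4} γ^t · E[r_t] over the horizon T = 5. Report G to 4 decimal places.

G = 2.0397

t=0: π = [0.0833, 0.4167, 0.1667, 0.2500, 0.0833], E[r] = 0.6667, γ^t·E[r] = 0.666667, running G = 0.666667
t=1: π = [0.2083, 0.2222, 0.2361, 0.2153, 0.1181], E[r] = 0.7639, γ^t·E[r] = 0.534722, running G = 1.201389
t=2: π = [0.1950, 0.1765, 0.2378, 0.2431, 0.1476], E[r] = 0.7992, γ^t·E[r] = 0.391603, running G = 1.592992
t=3: π = [0.2032, 0.1675, 0.2341, 0.2472, 0.1480], E[r] = 0.7642, γ^t·E[r] = 0.262130, running G = 1.855122
t=4: π = [0.2033, 0.1653, 0.2351, 0.2473, 0.1490], E[r] = 0.7690, γ^t·E[r] = 0.184628, running G = 2.039750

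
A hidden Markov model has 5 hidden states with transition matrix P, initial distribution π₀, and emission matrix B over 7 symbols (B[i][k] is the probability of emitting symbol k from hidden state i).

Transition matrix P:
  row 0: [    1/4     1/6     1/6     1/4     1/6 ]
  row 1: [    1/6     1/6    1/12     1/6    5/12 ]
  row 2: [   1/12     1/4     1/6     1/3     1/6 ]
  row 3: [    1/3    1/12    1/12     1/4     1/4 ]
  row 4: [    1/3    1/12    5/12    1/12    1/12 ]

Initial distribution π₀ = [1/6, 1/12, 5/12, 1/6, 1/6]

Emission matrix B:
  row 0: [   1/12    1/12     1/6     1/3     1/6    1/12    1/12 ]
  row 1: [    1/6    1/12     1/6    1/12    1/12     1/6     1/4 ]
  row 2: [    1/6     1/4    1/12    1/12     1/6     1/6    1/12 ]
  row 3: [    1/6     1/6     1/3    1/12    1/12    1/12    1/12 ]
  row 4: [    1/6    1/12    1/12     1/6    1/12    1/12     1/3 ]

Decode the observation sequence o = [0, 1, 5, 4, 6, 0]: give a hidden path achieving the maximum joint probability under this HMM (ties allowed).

t=0: δ = [1.389e-02, 1.389e-02, 6.944e-02, 2.778e-02, 2.778e-02]  (obs o_0=0)
t=1: δ = [7.716e-04, 1.447e-03, 2.894e-03, 3.858e-03, 9.645e-04]  ψ = [3, 2, 2, 2, 2]  (obs o_1=1)
t=2: δ = [1.072e-04, 1.206e-04, 8.038e-05, 8.038e-05, 8.038e-05]  ψ = [3, 2, 2, 2, 3]  (obs o_2=5)
t=3: δ = [4.465e-06, 1.674e-06, 5.582e-06, 2.233e-06, 4.186e-06]  ψ = [0, 1, 4, 0, 1]  (obs o_3=4)
t=4: δ = [1.163e-07, 3.489e-07, 1.454e-07, 1.550e-07, 3.101e-07]  ψ = [4, 2, 4, 2, 2]  (obs o_4=6)
t=5: δ = [8.614e-09, 9.690e-09, 2.153e-08, 9.690e-09, 2.423e-08]  ψ = [4, 1, 4, 1, 1]  (obs o_5=0)
backtrack: best end state = 4; path = [2, 3, 4, 2, 1, 4]

path = [2, 3, 4, 2, 1, 4]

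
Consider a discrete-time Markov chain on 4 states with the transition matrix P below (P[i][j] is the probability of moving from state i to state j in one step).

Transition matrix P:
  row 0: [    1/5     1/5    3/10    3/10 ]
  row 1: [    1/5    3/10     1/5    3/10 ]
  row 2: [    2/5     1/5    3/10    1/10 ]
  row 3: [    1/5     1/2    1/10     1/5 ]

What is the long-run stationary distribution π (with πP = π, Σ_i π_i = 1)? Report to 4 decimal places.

π = [0.2447, 0.2996, 0.2236, 0.2321]

Balance equations π_j = Σ_i π_i·P[i][j]:
  π_0 = 1/5·π_0 + 1/5·π_1 + 2/5·π_2 + 1/5·π_3
  π_1 = 1/5·π_0 + 3/10·π_1 + 1/5·π_2 + 1/2·π_3
  π_2 = 3/10·π_0 + 1/5·π_1 + 3/10·π_2 + 1/10·π_3
  normalize: π_0 + π_1 + π_2 + π_3 = 1
Solving the linear system gives exactly π = [58/237, 71/237, 53/237, 55/237].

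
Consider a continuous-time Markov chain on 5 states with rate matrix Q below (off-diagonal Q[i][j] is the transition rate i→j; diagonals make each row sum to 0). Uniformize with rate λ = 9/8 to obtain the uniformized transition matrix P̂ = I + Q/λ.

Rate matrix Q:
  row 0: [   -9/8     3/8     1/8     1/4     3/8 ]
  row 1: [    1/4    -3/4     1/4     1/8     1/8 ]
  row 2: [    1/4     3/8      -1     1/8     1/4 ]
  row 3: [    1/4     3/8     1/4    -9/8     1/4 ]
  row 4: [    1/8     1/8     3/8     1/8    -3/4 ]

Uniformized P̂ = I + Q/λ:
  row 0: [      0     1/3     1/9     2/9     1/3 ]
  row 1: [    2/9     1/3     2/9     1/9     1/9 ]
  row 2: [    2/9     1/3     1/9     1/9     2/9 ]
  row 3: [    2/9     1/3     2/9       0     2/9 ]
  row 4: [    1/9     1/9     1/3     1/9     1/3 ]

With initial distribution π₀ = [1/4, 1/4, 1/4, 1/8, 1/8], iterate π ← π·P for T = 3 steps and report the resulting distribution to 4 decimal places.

t=0: π = [0.2500, 0.2500, 0.2500, 0.1250, 0.1250]
t=1: π = [0.1528, 0.3056, 0.1806, 0.1250, 0.2361]
t=2: π = [0.1620, 0.2809, 0.2114, 0.1142, 0.2315]
t=3: π = [0.1605, 0.2819, 0.2064, 0.1164, 0.2347]

π = [0.1605, 0.2819, 0.2064, 0.1164, 0.2347]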